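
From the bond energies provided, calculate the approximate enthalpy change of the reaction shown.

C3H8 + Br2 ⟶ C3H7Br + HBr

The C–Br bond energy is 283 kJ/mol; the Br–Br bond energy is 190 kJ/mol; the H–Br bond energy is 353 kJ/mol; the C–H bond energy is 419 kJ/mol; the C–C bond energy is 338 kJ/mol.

ΔH ≈ −27 kJ

Bonds broken (reactants):
  Br–Br: 1 × 190 = 190
  C–C: 2 × 338 = 676
  C–H: 8 × 419 = 3352
  Σ(broken) = 4218 kJ
Bonds formed (products):
  C–Br: 1 × 283 = 283
  C–C: 2 × 338 = 676
  C–H: 7 × 419 = 2933
  H–Br: 1 × 353 = 353
  Σ(formed) = 4245 kJ
ΔH = Σ(broken) − Σ(formed) = 4218 − 4245 = −27 kJ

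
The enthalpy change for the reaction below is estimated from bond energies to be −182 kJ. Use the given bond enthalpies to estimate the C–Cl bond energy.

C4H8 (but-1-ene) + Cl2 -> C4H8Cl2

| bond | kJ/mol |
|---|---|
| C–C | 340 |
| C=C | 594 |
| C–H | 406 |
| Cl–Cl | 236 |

D(C–Cl) ≈ 336 kJ/mol

Let D be the C–Cl bond energy.
Σ(broken) = 2×340 + 8×406 + 1×594 + 1×236 = 4758
Σ(formed) = 3×340 + 2×D + 8×406 = 4268 + 2D
ΔH = Σ(broken) − Σ(formed) = (4758) − (4268 + 2D) = +490 − 2D
Setting this equal to −182 kJ gives 2D = 672, so D = 336 kJ/mol.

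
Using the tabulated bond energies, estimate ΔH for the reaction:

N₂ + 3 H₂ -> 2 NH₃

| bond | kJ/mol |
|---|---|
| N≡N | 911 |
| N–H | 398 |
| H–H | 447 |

ΔH ≈ −136 kJ

Bonds broken (reactants):
  H–H: 3 × 447 = 1341
  N≡N: 1 × 911 = 911
  Σ(broken) = 2252 kJ
Bonds formed (products):
  N–H: 6 × 398 = 2388
  Σ(formed) = 2388 kJ
ΔH = Σ(broken) − Σ(formed) = 2252 − 2388 = −136 kJ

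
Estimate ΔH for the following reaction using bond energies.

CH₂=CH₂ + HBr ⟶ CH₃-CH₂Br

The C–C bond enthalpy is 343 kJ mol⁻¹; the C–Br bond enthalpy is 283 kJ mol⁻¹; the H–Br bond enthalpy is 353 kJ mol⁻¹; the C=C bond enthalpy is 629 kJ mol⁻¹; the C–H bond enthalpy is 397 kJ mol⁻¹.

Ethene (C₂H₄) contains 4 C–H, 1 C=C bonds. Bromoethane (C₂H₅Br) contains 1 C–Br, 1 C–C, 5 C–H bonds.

ΔH ≈ −41 kJ

Bonds broken (reactants):
  C–H: 4 × 397 = 1588
  C=C: 1 × 629 = 629
  H–Br: 1 × 353 = 353
  Σ(broken) = 2570 kJ
Bonds formed (products):
  C–Br: 1 × 283 = 283
  C–C: 1 × 343 = 343
  C–H: 5 × 397 = 1985
  Σ(formed) = 2611 kJ
ΔH = Σ(broken) − Σ(formed) = 2570 − 2611 = −41 kJ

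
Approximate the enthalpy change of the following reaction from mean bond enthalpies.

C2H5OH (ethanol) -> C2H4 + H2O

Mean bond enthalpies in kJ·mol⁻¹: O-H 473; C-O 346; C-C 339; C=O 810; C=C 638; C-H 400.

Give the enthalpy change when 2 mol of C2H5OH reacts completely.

ΔH = −52 kJ

Bonds broken (reactants):
  C-C: 1 × 339 = 339
  C-H: 5 × 400 = 2000
  C-O: 1 × 346 = 346
  O-H: 1 × 473 = 473
  Σ(broken) = 3158 kJ
Bonds formed (products):
  C-H: 4 × 400 = 1600
  C=C: 1 × 638 = 638
  O-H: 2 × 473 = 946
  Σ(formed) = 3184 kJ
ΔH = Σ(broken) − Σ(formed) = 3158 − 3184 = −26 kJ
For 2× the reaction as written: 2 × (−26) = −52 kJ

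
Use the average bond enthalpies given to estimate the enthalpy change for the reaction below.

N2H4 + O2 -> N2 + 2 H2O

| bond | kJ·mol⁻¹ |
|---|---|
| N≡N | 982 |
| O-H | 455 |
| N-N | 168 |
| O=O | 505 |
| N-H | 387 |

Bonds broken (reactants):
  N-H: 4 × 387 = 1548
  N-N: 1 × 168 = 168
  O=O: 1 × 505 = 505
  Σ(broken) = 2221 kJ
Bonds formed (products):
  N≡N: 1 × 982 = 982
  O-H: 4 × 455 = 1820
  Σ(formed) = 2802 kJ
ΔH = Σ(broken) − Σ(formed) = 2221 − 2802 = −581 kJ

ΔH ≈ −581 kJ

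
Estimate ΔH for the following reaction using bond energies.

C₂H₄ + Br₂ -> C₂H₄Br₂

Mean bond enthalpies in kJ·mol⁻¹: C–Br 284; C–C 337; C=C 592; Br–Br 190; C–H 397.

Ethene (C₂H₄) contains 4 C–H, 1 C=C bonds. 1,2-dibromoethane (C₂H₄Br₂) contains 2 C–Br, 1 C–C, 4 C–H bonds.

ΔH ≈ −123 kJ

Bonds broken (reactants):
  Br–Br: 1 × 190 = 190
  C–H: 4 × 397 = 1588
  C=C: 1 × 592 = 592
  Σ(broken) = 2370 kJ
Bonds formed (products):
  C–Br: 2 × 284 = 568
  C–C: 1 × 337 = 337
  C–H: 4 × 397 = 1588
  Σ(formed) = 2493 kJ
ΔH = Σ(broken) − Σ(formed) = 2370 − 2493 = −123 kJ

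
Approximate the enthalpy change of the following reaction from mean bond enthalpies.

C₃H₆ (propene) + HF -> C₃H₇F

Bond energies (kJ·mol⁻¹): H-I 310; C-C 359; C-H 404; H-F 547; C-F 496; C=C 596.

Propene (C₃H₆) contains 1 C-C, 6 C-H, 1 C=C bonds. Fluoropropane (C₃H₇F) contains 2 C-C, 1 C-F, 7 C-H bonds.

Bonds broken (reactants):
  C-C: 1 × 359 = 359
  C-H: 6 × 404 = 2424
  C=C: 1 × 596 = 596
  H-F: 1 × 547 = 547
  Σ(broken) = 3926 kJ
Bonds formed (products):
  C-C: 2 × 359 = 718
  C-F: 1 × 496 = 496
  C-H: 7 × 404 = 2828
  Σ(formed) = 4042 kJ
ΔH = Σ(broken) − Σ(formed) = 3926 − 4042 = −116 kJ

ΔH ≈ −116 kJ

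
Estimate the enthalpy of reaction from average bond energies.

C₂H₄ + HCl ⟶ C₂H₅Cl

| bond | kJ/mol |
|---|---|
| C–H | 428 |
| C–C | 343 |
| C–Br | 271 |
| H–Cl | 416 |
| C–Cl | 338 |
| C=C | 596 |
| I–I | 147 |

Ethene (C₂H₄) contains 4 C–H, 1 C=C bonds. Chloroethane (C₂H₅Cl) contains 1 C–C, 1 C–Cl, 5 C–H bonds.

ΔH ≈ −97 kJ

Bonds broken (reactants):
  C–H: 4 × 428 = 1712
  C=C: 1 × 596 = 596
  H–Cl: 1 × 416 = 416
  Σ(broken) = 2724 kJ
Bonds formed (products):
  C–C: 1 × 343 = 343
  C–Cl: 1 × 338 = 338
  C–H: 5 × 428 = 2140
  Σ(formed) = 2821 kJ
ΔH = Σ(broken) − Σ(formed) = 2724 − 2821 = −97 kJ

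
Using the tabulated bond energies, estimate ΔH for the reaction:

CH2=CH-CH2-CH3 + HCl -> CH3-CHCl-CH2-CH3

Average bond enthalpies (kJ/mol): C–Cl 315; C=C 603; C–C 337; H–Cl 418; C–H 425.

ΔH ≈ −56 kJ

Bonds broken (reactants):
  C–C: 2 × 337 = 674
  C–H: 8 × 425 = 3400
  C=C: 1 × 603 = 603
  H–Cl: 1 × 418 = 418
  Σ(broken) = 5095 kJ
Bonds formed (products):
  C–C: 3 × 337 = 1011
  C–Cl: 1 × 315 = 315
  C–H: 9 × 425 = 3825
  Σ(formed) = 5151 kJ
ΔH = Σ(broken) − Σ(formed) = 5095 − 5151 = −56 kJ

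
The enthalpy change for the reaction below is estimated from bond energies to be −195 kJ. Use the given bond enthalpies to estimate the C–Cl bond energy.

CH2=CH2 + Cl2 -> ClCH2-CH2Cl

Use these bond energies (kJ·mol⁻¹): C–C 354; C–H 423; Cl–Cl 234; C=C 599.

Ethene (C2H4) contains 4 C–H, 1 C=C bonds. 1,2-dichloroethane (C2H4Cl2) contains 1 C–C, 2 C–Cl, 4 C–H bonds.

D(C–Cl) ≈ 337 kJ/mol

Let D be the C–Cl bond energy.
Σ(broken) = 4×423 + 1×599 + 1×234 = 2525
Σ(formed) = 1×354 + 2×D + 4×423 = 2046 + 2D
ΔH = Σ(broken) − Σ(formed) = (2525) − (2046 + 2D) = +479 − 2D
Setting this equal to −195 kJ gives 2D = 674, so D = 337 kJ/mol.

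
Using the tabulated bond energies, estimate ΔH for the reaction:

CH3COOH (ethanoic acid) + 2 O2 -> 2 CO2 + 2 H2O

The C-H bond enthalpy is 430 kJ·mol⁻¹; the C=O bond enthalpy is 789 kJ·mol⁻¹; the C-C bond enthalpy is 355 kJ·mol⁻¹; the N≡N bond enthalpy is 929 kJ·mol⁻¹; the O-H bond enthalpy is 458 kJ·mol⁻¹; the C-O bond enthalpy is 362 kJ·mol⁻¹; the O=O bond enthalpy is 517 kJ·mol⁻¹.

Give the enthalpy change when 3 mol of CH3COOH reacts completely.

ΔH = −2100 kJ

Bonds broken (reactants):
  C-C: 1 × 355 = 355
  C-H: 3 × 430 = 1290
  C-O: 1 × 362 = 362
  C=O: 1 × 789 = 789
  O-H: 1 × 458 = 458
  O=O: 2 × 517 = 1034
  Σ(broken) = 4288 kJ
Bonds formed (products):
  C=O: 4 × 789 = 3156
  O-H: 4 × 458 = 1832
  Σ(formed) = 4988 kJ
ΔH = Σ(broken) − Σ(formed) = 4288 − 4988 = −700 kJ
For 3× the reaction as written: 3 × (−700) = −2100 kJ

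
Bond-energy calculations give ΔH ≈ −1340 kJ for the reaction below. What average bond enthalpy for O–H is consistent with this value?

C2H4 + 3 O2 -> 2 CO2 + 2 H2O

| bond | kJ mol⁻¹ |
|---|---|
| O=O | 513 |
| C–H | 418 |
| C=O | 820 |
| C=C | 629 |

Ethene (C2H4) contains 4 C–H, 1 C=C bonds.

D(O–H) ≈ 475 kJ/mol

Let D be the O–H bond energy.
Σ(broken) = 4×418 + 1×629 + 3×513 = 3840
Σ(formed) = 4×820 + 4×D = 3280 + 4D
ΔH = Σ(broken) − Σ(formed) = (3840) − (3280 + 4D) = +560 − 4D
Setting this equal to −1340 kJ gives 4D = 1900, so D = 475 kJ/mol.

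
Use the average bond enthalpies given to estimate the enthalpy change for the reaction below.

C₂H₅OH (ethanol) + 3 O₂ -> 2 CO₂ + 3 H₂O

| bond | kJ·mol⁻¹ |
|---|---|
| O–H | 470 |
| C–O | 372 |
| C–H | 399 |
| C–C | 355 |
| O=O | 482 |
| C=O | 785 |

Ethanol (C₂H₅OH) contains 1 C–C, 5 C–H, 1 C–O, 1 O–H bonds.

ΔH ≈ −1322 kJ

Bonds broken (reactants):
  C–C: 1 × 355 = 355
  C–H: 5 × 399 = 1995
  C–O: 1 × 372 = 372
  O–H: 1 × 470 = 470
  O=O: 3 × 482 = 1446
  Σ(broken) = 4638 kJ
Bonds formed (products):
  C=O: 4 × 785 = 3140
  O–H: 6 × 470 = 2820
  Σ(formed) = 5960 kJ
ΔH = Σ(broken) − Σ(formed) = 4638 − 5960 = −1322 kJ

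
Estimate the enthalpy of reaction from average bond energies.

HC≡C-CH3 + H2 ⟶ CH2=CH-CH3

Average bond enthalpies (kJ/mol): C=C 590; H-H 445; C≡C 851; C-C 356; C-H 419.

Bonds broken (reactants):
  C≡C: 1 × 851 = 851
  C-C: 1 × 356 = 356
  C-H: 4 × 419 = 1676
  H-H: 1 × 445 = 445
  Σ(broken) = 3328 kJ
Bonds formed (products):
  C-C: 1 × 356 = 356
  C-H: 6 × 419 = 2514
  C=C: 1 × 590 = 590
  Σ(formed) = 3460 kJ
ΔH = Σ(broken) − Σ(formed) = 3328 − 3460 = −132 kJ

ΔH ≈ −132 kJ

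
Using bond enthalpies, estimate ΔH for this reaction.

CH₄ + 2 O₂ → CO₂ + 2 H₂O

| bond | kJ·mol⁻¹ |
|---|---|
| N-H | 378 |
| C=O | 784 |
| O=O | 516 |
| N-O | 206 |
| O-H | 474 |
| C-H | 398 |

Bonds broken (reactants):
  C-H: 4 × 398 = 1592
  O=O: 2 × 516 = 1032
  Σ(broken) = 2624 kJ
Bonds formed (products):
  C=O: 2 × 784 = 1568
  O-H: 4 × 474 = 1896
  Σ(formed) = 3464 kJ
ΔH = Σ(broken) − Σ(formed) = 2624 − 3464 = −840 kJ

ΔH ≈ −840 kJ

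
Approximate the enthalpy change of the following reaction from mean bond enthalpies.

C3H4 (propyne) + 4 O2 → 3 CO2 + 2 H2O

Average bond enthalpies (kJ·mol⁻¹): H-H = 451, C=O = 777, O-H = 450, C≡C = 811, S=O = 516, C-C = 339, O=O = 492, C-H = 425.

Bonds broken (reactants):
  C≡C: 1 × 811 = 811
  C-C: 1 × 339 = 339
  C-H: 4 × 425 = 1700
  O=O: 4 × 492 = 1968
  Σ(broken) = 4818 kJ
Bonds formed (products):
  C=O: 6 × 777 = 4662
  O-H: 4 × 450 = 1800
  Σ(formed) = 6462 kJ
ΔH = Σ(broken) − Σ(formed) = 4818 − 6462 = −1644 kJ

ΔH ≈ −1644 kJ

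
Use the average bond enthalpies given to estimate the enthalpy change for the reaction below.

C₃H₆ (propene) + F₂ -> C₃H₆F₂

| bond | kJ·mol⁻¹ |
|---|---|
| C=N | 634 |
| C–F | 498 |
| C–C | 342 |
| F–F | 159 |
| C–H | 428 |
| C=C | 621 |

Bonds broken (reactants):
  C–C: 1 × 342 = 342
  C–H: 6 × 428 = 2568
  C=C: 1 × 621 = 621
  F–F: 1 × 159 = 159
  Σ(broken) = 3690 kJ
Bonds formed (products):
  C–C: 2 × 342 = 684
  C–F: 2 × 498 = 996
  C–H: 6 × 428 = 2568
  Σ(formed) = 4248 kJ
ΔH = Σ(broken) − Σ(formed) = 3690 − 4248 = −558 kJ

ΔH ≈ −558 kJ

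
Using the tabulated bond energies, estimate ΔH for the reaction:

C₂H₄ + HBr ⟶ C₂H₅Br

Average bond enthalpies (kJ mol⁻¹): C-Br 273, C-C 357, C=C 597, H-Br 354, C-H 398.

Bonds broken (reactants):
  C-H: 4 × 398 = 1592
  C=C: 1 × 597 = 597
  H-Br: 1 × 354 = 354
  Σ(broken) = 2543 kJ
Bonds formed (products):
  C-Br: 1 × 273 = 273
  C-C: 1 × 357 = 357
  C-H: 5 × 398 = 1990
  Σ(formed) = 2620 kJ
ΔH = Σ(broken) − Σ(formed) = 2543 − 2620 = −77 kJ

ΔH ≈ −77 kJ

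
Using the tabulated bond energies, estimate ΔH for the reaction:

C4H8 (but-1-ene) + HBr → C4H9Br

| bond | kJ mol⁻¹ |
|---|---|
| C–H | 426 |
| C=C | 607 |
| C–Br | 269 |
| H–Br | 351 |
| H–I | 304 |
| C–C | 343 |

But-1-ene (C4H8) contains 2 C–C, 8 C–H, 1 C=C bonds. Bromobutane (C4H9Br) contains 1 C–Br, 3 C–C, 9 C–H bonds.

ΔH ≈ −80 kJ

Bonds broken (reactants):
  C–C: 2 × 343 = 686
  C–H: 8 × 426 = 3408
  C=C: 1 × 607 = 607
  H–Br: 1 × 351 = 351
  Σ(broken) = 5052 kJ
Bonds formed (products):
  C–Br: 1 × 269 = 269
  C–C: 3 × 343 = 1029
  C–H: 9 × 426 = 3834
  Σ(formed) = 5132 kJ
ΔH = Σ(broken) − Σ(formed) = 5052 − 5132 = −80 kJ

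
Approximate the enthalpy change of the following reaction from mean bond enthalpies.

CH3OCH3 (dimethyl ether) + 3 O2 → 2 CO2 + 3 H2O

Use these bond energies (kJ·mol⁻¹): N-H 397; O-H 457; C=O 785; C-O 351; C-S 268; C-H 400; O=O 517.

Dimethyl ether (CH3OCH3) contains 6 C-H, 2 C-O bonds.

Bonds broken (reactants):
  C-H: 6 × 400 = 2400
  C-O: 2 × 351 = 702
  O=O: 3 × 517 = 1551
  Σ(broken) = 4653 kJ
Bonds formed (products):
  C=O: 4 × 785 = 3140
  O-H: 6 × 457 = 2742
  Σ(formed) = 5882 kJ
ΔH = Σ(broken) − Σ(formed) = 4653 − 5882 = −1229 kJ

ΔH ≈ −1229 kJ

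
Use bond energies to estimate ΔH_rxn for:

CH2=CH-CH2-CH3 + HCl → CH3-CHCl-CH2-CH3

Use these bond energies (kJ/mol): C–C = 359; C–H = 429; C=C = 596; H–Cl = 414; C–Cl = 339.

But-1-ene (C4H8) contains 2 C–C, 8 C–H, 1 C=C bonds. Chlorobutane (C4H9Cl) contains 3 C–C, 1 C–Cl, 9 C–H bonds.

ΔH ≈ −117 kJ

Bonds broken (reactants):
  C–C: 2 × 359 = 718
  C–H: 8 × 429 = 3432
  C=C: 1 × 596 = 596
  H–Cl: 1 × 414 = 414
  Σ(broken) = 5160 kJ
Bonds formed (products):
  C–C: 3 × 359 = 1077
  C–Cl: 1 × 339 = 339
  C–H: 9 × 429 = 3861
  Σ(formed) = 5277 kJ
ΔH = Σ(broken) − Σ(formed) = 5160 − 5277 = −117 kJ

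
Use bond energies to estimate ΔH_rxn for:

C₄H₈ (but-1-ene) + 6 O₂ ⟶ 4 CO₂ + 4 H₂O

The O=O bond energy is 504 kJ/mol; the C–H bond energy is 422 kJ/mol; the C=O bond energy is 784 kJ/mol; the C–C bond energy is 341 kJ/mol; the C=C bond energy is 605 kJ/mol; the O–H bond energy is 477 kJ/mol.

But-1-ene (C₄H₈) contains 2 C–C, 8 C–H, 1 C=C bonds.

ΔH ≈ −2401 kJ

Bonds broken (reactants):
  C–C: 2 × 341 = 682
  C–H: 8 × 422 = 3376
  C=C: 1 × 605 = 605
  O=O: 6 × 504 = 3024
  Σ(broken) = 7687 kJ
Bonds formed (products):
  C=O: 8 × 784 = 6272
  O–H: 8 × 477 = 3816
  Σ(formed) = 10088 kJ
ΔH = Σ(broken) − Σ(formed) = 7687 − 10088 = −2401 kJ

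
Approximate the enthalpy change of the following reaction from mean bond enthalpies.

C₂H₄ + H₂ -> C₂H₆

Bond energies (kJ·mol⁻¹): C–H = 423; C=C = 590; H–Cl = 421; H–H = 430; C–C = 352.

Bonds broken (reactants):
  C–H: 4 × 423 = 1692
  C=C: 1 × 590 = 590
  H–H: 1 × 430 = 430
  Σ(broken) = 2712 kJ
Bonds formed (products):
  C–C: 1 × 352 = 352
  C–H: 6 × 423 = 2538
  Σ(formed) = 2890 kJ
ΔH = Σ(broken) − Σ(formed) = 2712 − 2890 = −178 kJ

ΔH ≈ −178 kJ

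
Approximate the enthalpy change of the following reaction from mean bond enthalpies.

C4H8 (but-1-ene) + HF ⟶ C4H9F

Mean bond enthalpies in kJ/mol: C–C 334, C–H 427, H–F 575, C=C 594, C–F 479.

ΔH ≈ −71 kJ

Bonds broken (reactants):
  C–C: 2 × 334 = 668
  C–H: 8 × 427 = 3416
  C=C: 1 × 594 = 594
  H–F: 1 × 575 = 575
  Σ(broken) = 5253 kJ
Bonds formed (products):
  C–C: 3 × 334 = 1002
  C–F: 1 × 479 = 479
  C–H: 9 × 427 = 3843
  Σ(formed) = 5324 kJ
ΔH = Σ(broken) − Σ(formed) = 5253 − 5324 = −71 kJ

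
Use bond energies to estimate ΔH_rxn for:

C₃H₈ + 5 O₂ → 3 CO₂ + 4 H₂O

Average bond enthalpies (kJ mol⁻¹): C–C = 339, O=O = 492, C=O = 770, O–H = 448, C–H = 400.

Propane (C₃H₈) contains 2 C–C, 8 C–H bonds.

Bonds broken (reactants):
  C–C: 2 × 339 = 678
  C–H: 8 × 400 = 3200
  O=O: 5 × 492 = 2460
  Σ(broken) = 6338 kJ
Bonds formed (products):
  C=O: 6 × 770 = 4620
  O–H: 8 × 448 = 3584
  Σ(formed) = 8204 kJ
ΔH = Σ(broken) − Σ(formed) = 6338 − 8204 = −1866 kJ

ΔH ≈ −1866 kJ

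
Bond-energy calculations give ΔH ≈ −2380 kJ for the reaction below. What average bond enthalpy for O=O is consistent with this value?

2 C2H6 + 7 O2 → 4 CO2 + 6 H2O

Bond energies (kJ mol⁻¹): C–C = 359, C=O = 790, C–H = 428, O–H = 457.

D(O=O) ≈ 510 kJ/mol

Let D be the O=O bond energy.
Σ(broken) = 2×359 + 12×428 + 7×D = 5854 + 7D
Σ(formed) = 8×790 + 12×457 = 11804
ΔH = Σ(broken) − Σ(formed) = (5854 + 7D) − (11804) = −5950 + 7D
Setting this equal to −2380 kJ gives 7D = 3570, so D = 510 kJ/mol.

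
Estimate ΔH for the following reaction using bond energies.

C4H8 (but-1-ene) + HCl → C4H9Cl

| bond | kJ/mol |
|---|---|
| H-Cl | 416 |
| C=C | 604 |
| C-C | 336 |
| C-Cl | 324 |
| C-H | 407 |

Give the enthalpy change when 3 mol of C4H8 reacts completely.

ΔH = −141 kJ

Bonds broken (reactants):
  C-C: 2 × 336 = 672
  C-H: 8 × 407 = 3256
  C=C: 1 × 604 = 604
  H-Cl: 1 × 416 = 416
  Σ(broken) = 4948 kJ
Bonds formed (products):
  C-C: 3 × 336 = 1008
  C-Cl: 1 × 324 = 324
  C-H: 9 × 407 = 3663
  Σ(formed) = 4995 kJ
ΔH = Σ(broken) − Σ(formed) = 4948 − 4995 = −47 kJ
For 3× the reaction as written: 3 × (−47) = −141 kJ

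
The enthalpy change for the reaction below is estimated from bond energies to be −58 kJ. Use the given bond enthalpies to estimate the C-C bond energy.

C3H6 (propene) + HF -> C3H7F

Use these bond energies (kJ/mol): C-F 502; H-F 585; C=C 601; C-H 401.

Let D be the C-C bond energy.
Σ(broken) = 1×D + 6×401 + 1×601 + 1×585 = 3592 + D
Σ(formed) = 2×D + 1×502 + 7×401 = 3309 + 2D
ΔH = Σ(broken) − Σ(formed) = (3592 + D) − (3309 + 2D) = +283 − D
Setting this equal to −58 kJ gives D = 341 kJ/mol.

D(C-C) ≈ 341 kJ/mol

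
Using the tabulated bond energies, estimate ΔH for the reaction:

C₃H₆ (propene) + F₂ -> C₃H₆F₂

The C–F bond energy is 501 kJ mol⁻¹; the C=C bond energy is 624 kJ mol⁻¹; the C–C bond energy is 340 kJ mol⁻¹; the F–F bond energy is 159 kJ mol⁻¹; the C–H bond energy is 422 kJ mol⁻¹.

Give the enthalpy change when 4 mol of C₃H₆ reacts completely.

Bonds broken (reactants):
  C–C: 1 × 340 = 340
  C–H: 6 × 422 = 2532
  C=C: 1 × 624 = 624
  F–F: 1 × 159 = 159
  Σ(broken) = 3655 kJ
Bonds formed (products):
  C–C: 2 × 340 = 680
  C–F: 2 × 501 = 1002
  C–H: 6 × 422 = 2532
  Σ(formed) = 4214 kJ
ΔH = Σ(broken) − Σ(formed) = 3655 − 4214 = −559 kJ
For 4× the reaction as written: 4 × (−559) = −2236 kJ

ΔH = −2236 kJ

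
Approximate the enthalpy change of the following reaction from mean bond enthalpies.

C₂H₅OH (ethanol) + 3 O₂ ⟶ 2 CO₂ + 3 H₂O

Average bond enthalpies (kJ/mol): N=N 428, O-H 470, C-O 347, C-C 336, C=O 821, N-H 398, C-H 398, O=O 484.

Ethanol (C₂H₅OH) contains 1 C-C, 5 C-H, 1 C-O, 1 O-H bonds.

ΔH ≈ −1509 kJ

Bonds broken (reactants):
  C-C: 1 × 336 = 336
  C-H: 5 × 398 = 1990
  C-O: 1 × 347 = 347
  O-H: 1 × 470 = 470
  O=O: 3 × 484 = 1452
  Σ(broken) = 4595 kJ
Bonds formed (products):
  C=O: 4 × 821 = 3284
  O-H: 6 × 470 = 2820
  Σ(formed) = 6104 kJ
ΔH = Σ(broken) − Σ(formed) = 4595 − 6104 = −1509 kJ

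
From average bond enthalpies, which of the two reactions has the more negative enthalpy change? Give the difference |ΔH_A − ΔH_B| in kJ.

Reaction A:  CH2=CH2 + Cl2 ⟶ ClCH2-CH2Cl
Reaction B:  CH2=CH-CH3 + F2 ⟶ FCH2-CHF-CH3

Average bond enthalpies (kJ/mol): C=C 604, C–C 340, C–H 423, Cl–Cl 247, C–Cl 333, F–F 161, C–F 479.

Reaction B, by 378 kJ

Reaction A:
  Bonds broken (reactants):
    C–H: 4 × 423 = 1692
    C=C: 1 × 604 = 604
    Cl–Cl: 1 × 247 = 247
    Σ(broken) = 2543 kJ
  Bonds formed (products):
    C–C: 1 × 340 = 340
    C–Cl: 2 × 333 = 666
    C–H: 4 × 423 = 1692
    Σ(formed) = 2698 kJ
  ΔH_A = 2543 − 2698 = −155 kJ
Reaction B:
  Bonds broken (reactants):
    C–C: 1 × 340 = 340
    C–H: 6 × 423 = 2538
    C=C: 1 × 604 = 604
    F–F: 1 × 161 = 161
    Σ(broken) = 3643 kJ
  Bonds formed (products):
    C–C: 2 × 340 = 680
    C–F: 2 × 479 = 958
    C–H: 6 × 423 = 2538
    Σ(formed) = 4176 kJ
  ΔH_B = 3643 − 4176 = −533 kJ
ΔH_A − ΔH_B = +378 kJ, so reaction B has the more negative ΔH; |ΔH_A − ΔH_B| = 378 kJ.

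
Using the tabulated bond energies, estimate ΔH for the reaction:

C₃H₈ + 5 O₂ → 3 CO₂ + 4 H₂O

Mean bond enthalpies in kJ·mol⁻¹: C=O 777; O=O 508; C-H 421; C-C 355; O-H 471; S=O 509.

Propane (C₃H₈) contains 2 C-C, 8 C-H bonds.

ΔH ≈ −1812 kJ

Bonds broken (reactants):
  C-C: 2 × 355 = 710
  C-H: 8 × 421 = 3368
  O=O: 5 × 508 = 2540
  Σ(broken) = 6618 kJ
Bonds formed (products):
  C=O: 6 × 777 = 4662
  O-H: 8 × 471 = 3768
  Σ(formed) = 8430 kJ
ΔH = Σ(broken) − Σ(formed) = 6618 − 8430 = −1812 kJ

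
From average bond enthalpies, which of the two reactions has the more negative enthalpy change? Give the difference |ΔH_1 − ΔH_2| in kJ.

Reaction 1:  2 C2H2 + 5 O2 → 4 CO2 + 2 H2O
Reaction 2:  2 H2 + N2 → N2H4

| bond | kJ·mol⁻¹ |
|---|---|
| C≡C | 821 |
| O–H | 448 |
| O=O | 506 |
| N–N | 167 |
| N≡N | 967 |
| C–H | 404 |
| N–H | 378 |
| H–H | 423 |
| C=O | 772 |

Reaction 1:
  Bonds broken (reactants):
    C≡C: 2 × 821 = 1642
    C–H: 4 × 404 = 1616
    O=O: 5 × 506 = 2530
    Σ(broken) = 5788 kJ
  Bonds formed (products):
    C=O: 8 × 772 = 6176
    O–H: 4 × 448 = 1792
    Σ(formed) = 7968 kJ
  ΔH_1 = 5788 − 7968 = −2180 kJ
Reaction 2:
  Bonds broken (reactants):
    H–H: 2 × 423 = 846
    N≡N: 1 × 967 = 967
    Σ(broken) = 1813 kJ
  Bonds formed (products):
    N–H: 4 × 378 = 1512
    N–N: 1 × 167 = 167
    Σ(formed) = 1679 kJ
  ΔH_2 = 1813 − 1679 = +134 kJ
ΔH_1 − ΔH_2 = −2314 kJ, so reaction 1 has the more negative ΔH; |ΔH_1 − ΔH_2| = 2314 kJ.

Reaction 1, by 2314 kJ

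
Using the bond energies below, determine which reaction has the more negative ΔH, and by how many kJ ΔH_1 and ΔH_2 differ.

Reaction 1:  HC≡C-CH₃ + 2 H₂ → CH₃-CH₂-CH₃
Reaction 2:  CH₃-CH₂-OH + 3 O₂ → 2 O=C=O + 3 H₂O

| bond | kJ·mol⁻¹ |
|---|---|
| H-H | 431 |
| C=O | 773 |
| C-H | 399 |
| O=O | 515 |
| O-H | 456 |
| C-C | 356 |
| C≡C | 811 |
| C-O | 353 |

Reaction 2, by 844 kJ

Reaction 1:
  Bonds broken (reactants):
    C≡C: 1 × 811 = 811
    C-C: 1 × 356 = 356
    C-H: 4 × 399 = 1596
    H-H: 2 × 431 = 862
    Σ(broken) = 3625 kJ
  Bonds formed (products):
    C-C: 2 × 356 = 712
    C-H: 8 × 399 = 3192
    Σ(formed) = 3904 kJ
  ΔH_1 = 3625 − 3904 = −279 kJ
Reaction 2:
  Bonds broken (reactants):
    C-C: 1 × 356 = 356
    C-H: 5 × 399 = 1995
    C-O: 1 × 353 = 353
    O-H: 1 × 456 = 456
    O=O: 3 × 515 = 1545
    Σ(broken) = 4705 kJ
  Bonds formed (products):
    C=O: 4 × 773 = 3092
    O-H: 6 × 456 = 2736
    Σ(formed) = 5828 kJ
  ΔH_2 = 4705 − 5828 = −1123 kJ
ΔH_1 − ΔH_2 = +844 kJ, so reaction 2 has the more negative ΔH; |ΔH_1 − ΔH_2| = 844 kJ.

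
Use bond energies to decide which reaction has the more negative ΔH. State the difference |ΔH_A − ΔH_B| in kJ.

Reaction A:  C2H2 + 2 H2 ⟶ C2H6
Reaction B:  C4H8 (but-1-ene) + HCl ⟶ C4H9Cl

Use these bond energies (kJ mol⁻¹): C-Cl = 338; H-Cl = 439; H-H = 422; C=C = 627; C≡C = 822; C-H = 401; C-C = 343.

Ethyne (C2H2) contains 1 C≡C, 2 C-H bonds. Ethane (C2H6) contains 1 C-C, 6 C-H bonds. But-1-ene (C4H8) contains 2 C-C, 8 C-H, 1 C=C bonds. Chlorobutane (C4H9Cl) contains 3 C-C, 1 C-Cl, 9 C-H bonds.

Reaction A, by 265 kJ

Reaction A:
  Bonds broken (reactants):
    C≡C: 1 × 822 = 822
    C-H: 2 × 401 = 802
    H-H: 2 × 422 = 844
    Σ(broken) = 2468 kJ
  Bonds formed (products):
    C-C: 1 × 343 = 343
    C-H: 6 × 401 = 2406
    Σ(formed) = 2749 kJ
  ΔH_A = 2468 − 2749 = −281 kJ
Reaction B:
  Bonds broken (reactants):
    C-C: 2 × 343 = 686
    C-H: 8 × 401 = 3208
    C=C: 1 × 627 = 627
    H-Cl: 1 × 439 = 439
    Σ(broken) = 4960 kJ
  Bonds formed (products):
    C-C: 3 × 343 = 1029
    C-Cl: 1 × 338 = 338
    C-H: 9 × 401 = 3609
    Σ(formed) = 4976 kJ
  ΔH_B = 4960 − 4976 = −16 kJ
ΔH_A − ΔH_B = −265 kJ, so reaction A has the more negative ΔH; |ΔH_A − ΔH_B| = 265 kJ.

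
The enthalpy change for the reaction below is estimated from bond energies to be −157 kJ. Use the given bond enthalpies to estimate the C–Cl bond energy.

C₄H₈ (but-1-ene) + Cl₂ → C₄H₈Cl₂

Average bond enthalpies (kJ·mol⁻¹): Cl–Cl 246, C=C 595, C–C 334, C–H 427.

D(C–Cl) ≈ 332 kJ/mol

Let D be the C–Cl bond energy.
Σ(broken) = 2×334 + 8×427 + 1×595 + 1×246 = 4925
Σ(formed) = 3×334 + 2×D + 8×427 = 4418 + 2D
ΔH = Σ(broken) − Σ(formed) = (4925) − (4418 + 2D) = +507 − 2D
Setting this equal to −157 kJ gives 2D = 664, so D = 332 kJ/mol.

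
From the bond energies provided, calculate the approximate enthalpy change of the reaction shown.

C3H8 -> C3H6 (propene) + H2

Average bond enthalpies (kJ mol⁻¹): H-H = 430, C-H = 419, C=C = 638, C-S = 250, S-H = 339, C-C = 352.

Bonds broken (reactants):
  C-C: 2 × 352 = 704
  C-H: 8 × 419 = 3352
  Σ(broken) = 4056 kJ
Bonds formed (products):
  C-C: 1 × 352 = 352
  C-H: 6 × 419 = 2514
  C=C: 1 × 638 = 638
  H-H: 1 × 430 = 430
  Σ(formed) = 3934 kJ
ΔH = Σ(broken) − Σ(formed) = 4056 − 3934 = +122 kJ

ΔH ≈ +122 kJ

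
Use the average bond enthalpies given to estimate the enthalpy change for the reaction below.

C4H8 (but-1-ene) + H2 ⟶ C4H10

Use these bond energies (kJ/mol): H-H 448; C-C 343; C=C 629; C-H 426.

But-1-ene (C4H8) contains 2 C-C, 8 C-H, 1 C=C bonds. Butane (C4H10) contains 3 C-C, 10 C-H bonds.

ΔH ≈ −118 kJ

Bonds broken (reactants):
  C-C: 2 × 343 = 686
  C-H: 8 × 426 = 3408
  C=C: 1 × 629 = 629
  H-H: 1 × 448 = 448
  Σ(broken) = 5171 kJ
Bonds formed (products):
  C-C: 3 × 343 = 1029
  C-H: 10 × 426 = 4260
  Σ(formed) = 5289 kJ
ΔH = Σ(broken) − Σ(formed) = 5171 − 5289 = −118 kJ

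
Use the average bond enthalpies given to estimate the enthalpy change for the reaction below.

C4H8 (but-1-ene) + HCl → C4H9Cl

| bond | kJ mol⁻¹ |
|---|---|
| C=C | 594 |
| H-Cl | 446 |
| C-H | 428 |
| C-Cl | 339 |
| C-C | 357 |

Bonds broken (reactants):
  C-C: 2 × 357 = 714
  C-H: 8 × 428 = 3424
  C=C: 1 × 594 = 594
  H-Cl: 1 × 446 = 446
  Σ(broken) = 5178 kJ
Bonds formed (products):
  C-C: 3 × 357 = 1071
  C-Cl: 1 × 339 = 339
  C-H: 9 × 428 = 3852
  Σ(formed) = 5262 kJ
ΔH = Σ(broken) − Σ(formed) = 5178 − 5262 = −84 kJ

ΔH ≈ −84 kJ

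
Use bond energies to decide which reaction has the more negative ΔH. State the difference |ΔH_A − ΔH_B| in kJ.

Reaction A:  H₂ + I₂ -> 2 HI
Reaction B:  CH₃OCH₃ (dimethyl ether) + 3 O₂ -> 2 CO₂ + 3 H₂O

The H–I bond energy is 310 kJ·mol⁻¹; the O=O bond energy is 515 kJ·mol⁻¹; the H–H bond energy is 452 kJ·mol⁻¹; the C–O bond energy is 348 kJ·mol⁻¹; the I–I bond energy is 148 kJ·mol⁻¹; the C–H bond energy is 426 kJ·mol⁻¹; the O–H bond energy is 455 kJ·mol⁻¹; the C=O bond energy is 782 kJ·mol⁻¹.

Reaction A:
  Bonds broken (reactants):
    H–H: 1 × 452 = 452
    I–I: 1 × 148 = 148
    Σ(broken) = 600 kJ
  Bonds formed (products):
    H–I: 2 × 310 = 620
    Σ(formed) = 620 kJ
  ΔH_A = 600 − 620 = −20 kJ
Reaction B:
  Bonds broken (reactants):
    C–H: 6 × 426 = 2556
    C–O: 2 × 348 = 696
    O=O: 3 × 515 = 1545
    Σ(broken) = 4797 kJ
  Bonds formed (products):
    C=O: 4 × 782 = 3128
    O–H: 6 × 455 = 2730
    Σ(formed) = 5858 kJ
  ΔH_B = 4797 − 5858 = −1061 kJ
ΔH_A − ΔH_B = +1041 kJ, so reaction B has the more negative ΔH; |ΔH_A − ΔH_B| = 1041 kJ.

Reaction B, by 1041 kJ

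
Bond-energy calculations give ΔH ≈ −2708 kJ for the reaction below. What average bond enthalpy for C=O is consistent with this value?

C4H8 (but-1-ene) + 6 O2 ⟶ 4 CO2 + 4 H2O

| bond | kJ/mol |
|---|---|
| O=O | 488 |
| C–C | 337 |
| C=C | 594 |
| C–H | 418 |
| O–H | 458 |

Let D be the C=O bond energy.
Σ(broken) = 2×337 + 8×418 + 1×594 + 6×488 = 7540
Σ(formed) = 8×D + 8×458 = 3664 + 8D
ΔH = Σ(broken) − Σ(formed) = (7540) − (3664 + 8D) = +3876 − 8D
Setting this equal to −2708 kJ gives 8D = 6584, so D = 823 kJ/mol.

D(C=O) ≈ 823 kJ/mol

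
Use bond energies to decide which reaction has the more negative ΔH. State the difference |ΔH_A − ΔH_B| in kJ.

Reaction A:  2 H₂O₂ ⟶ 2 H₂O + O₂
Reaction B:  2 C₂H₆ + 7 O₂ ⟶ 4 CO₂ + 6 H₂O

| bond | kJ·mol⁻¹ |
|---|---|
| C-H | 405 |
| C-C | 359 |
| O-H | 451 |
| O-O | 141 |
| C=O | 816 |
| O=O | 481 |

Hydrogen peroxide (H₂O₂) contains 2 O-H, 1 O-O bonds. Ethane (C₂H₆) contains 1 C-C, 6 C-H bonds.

Reaction B, by 2796 kJ

Reaction A:
  Bonds broken (reactants):
    O-H: 4 × 451 = 1804
    O-O: 2 × 141 = 282
    Σ(broken) = 2086 kJ
  Bonds formed (products):
    O-H: 4 × 451 = 1804
    O=O: 1 × 481 = 481
    Σ(formed) = 2285 kJ
  ΔH_A = 2086 − 2285 = −199 kJ
Reaction B:
  Bonds broken (reactants):
    C-C: 2 × 359 = 718
    C-H: 12 × 405 = 4860
    O=O: 7 × 481 = 3367
    Σ(broken) = 8945 kJ
  Bonds formed (products):
    C=O: 8 × 816 = 6528
    O-H: 12 × 451 = 5412
    Σ(formed) = 11940 kJ
  ΔH_B = 8945 − 11940 = −2995 kJ
ΔH_A − ΔH_B = +2796 kJ, so reaction B has the more negative ΔH; |ΔH_A − ΔH_B| = 2796 kJ.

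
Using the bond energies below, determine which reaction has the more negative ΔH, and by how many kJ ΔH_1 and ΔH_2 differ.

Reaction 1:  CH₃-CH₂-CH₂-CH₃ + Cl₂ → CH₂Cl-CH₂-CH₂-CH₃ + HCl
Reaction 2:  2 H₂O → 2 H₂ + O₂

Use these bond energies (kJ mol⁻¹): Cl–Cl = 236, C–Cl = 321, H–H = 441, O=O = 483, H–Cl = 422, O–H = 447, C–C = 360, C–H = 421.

Reaction 1, by 509 kJ

Reaction 1:
  Bonds broken (reactants):
    C–C: 3 × 360 = 1080
    C–H: 10 × 421 = 4210
    Cl–Cl: 1 × 236 = 236
    Σ(broken) = 5526 kJ
  Bonds formed (products):
    C–C: 3 × 360 = 1080
    C–Cl: 1 × 321 = 321
    C–H: 9 × 421 = 3789
    H–Cl: 1 × 422 = 422
    Σ(formed) = 5612 kJ
  ΔH_1 = 5526 − 5612 = −86 kJ
Reaction 2:
  Bonds broken (reactants):
    O–H: 4 × 447 = 1788
    Σ(broken) = 1788 kJ
  Bonds formed (products):
    H–H: 2 × 441 = 882
    O=O: 1 × 483 = 483
    Σ(formed) = 1365 kJ
  ΔH_2 = 1788 − 1365 = +423 kJ
ΔH_1 − ΔH_2 = −509 kJ, so reaction 1 has the more negative ΔH; |ΔH_1 − ΔH_2| = 509 kJ.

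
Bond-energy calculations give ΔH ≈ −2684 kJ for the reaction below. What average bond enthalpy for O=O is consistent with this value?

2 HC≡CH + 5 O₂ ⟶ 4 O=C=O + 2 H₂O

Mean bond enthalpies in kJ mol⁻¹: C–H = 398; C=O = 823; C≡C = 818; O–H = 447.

Let D be the O=O bond energy.
Σ(broken) = 2×818 + 4×398 + 5×D = 3228 + 5D
Σ(formed) = 8×823 + 4×447 = 8372
ΔH = Σ(broken) − Σ(formed) = (3228 + 5D) − (8372) = −5144 + 5D
Setting this equal to −2684 kJ gives 5D = 2460, so D = 492 kJ/mol.

D(O=O) ≈ 492 kJ/mol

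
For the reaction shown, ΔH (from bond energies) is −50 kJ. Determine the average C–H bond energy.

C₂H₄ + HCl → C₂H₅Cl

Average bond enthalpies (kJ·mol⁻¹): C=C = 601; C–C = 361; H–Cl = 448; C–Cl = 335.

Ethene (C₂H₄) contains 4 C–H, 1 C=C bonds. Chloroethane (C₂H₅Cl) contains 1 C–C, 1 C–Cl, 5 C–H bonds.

D(C–H) ≈ 403 kJ/mol

Let D be the C–H bond energy.
Σ(broken) = 4×D + 1×601 + 1×448 = 1049 + 4D
Σ(formed) = 1×361 + 1×335 + 5×D = 696 + 5D
ΔH = Σ(broken) − Σ(formed) = (1049 + 4D) − (696 + 5D) = +353 − D
Setting this equal to −50 kJ gives D = 403 kJ/mol.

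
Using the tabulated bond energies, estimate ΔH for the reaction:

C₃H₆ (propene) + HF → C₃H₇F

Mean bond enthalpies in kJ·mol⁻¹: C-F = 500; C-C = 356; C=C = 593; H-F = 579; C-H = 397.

Bonds broken (reactants):
  C-C: 1 × 356 = 356
  C-H: 6 × 397 = 2382
  C=C: 1 × 593 = 593
  H-F: 1 × 579 = 579
  Σ(broken) = 3910 kJ
Bonds formed (products):
  C-C: 2 × 356 = 712
  C-F: 1 × 500 = 500
  C-H: 7 × 397 = 2779
  Σ(formed) = 3991 kJ
ΔH = Σ(broken) − Σ(formed) = 3910 − 3991 = −81 kJ

ΔH ≈ −81 kJ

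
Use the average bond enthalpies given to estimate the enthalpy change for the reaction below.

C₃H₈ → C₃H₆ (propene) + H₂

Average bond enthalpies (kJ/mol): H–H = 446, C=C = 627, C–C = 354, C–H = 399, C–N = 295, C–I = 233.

Bonds broken (reactants):
  C–C: 2 × 354 = 708
  C–H: 8 × 399 = 3192
  Σ(broken) = 3900 kJ
Bonds formed (products):
  C–C: 1 × 354 = 354
  C–H: 6 × 399 = 2394
  C=C: 1 × 627 = 627
  H–H: 1 × 446 = 446
  Σ(formed) = 3821 kJ
ΔH = Σ(broken) − Σ(formed) = 3900 − 3821 = +79 kJ

ΔH ≈ +79 kJ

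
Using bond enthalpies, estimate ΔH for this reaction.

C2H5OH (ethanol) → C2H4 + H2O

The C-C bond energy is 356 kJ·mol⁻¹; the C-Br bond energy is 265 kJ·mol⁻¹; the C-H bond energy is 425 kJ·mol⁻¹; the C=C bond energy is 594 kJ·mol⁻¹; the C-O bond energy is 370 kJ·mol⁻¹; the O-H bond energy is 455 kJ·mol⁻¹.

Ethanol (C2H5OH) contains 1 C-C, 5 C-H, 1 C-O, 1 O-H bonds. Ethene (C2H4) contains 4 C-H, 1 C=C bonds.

Bonds broken (reactants):
  C-C: 1 × 356 = 356
  C-H: 5 × 425 = 2125
  C-O: 1 × 370 = 370
  O-H: 1 × 455 = 455
  Σ(broken) = 3306 kJ
Bonds formed (products):
  C-H: 4 × 425 = 1700
  C=C: 1 × 594 = 594
  O-H: 2 × 455 = 910
  Σ(formed) = 3204 kJ
ΔH = Σ(broken) − Σ(formed) = 3306 − 3204 = +102 kJ

ΔH ≈ +102 kJ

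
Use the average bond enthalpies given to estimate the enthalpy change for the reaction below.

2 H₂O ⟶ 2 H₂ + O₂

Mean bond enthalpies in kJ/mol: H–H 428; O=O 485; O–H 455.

ΔH ≈ +479 kJ

Bonds broken (reactants):
  O–H: 4 × 455 = 1820
  Σ(broken) = 1820 kJ
Bonds formed (products):
  H–H: 2 × 428 = 856
  O=O: 1 × 485 = 485
  Σ(formed) = 1341 kJ
ΔH = Σ(broken) − Σ(formed) = 1820 − 1341 = +479 kJ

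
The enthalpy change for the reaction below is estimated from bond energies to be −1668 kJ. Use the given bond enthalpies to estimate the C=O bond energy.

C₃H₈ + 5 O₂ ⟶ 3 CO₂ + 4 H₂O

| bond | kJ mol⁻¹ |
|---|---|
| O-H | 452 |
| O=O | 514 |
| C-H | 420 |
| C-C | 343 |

D(C=O) ≈ 778 kJ/mol

Let D be the C=O bond energy.
Σ(broken) = 2×343 + 8×420 + 5×514 = 6616
Σ(formed) = 6×D + 8×452 = 3616 + 6D
ΔH = Σ(broken) − Σ(formed) = (6616) − (3616 + 6D) = +3000 − 6D
Setting this equal to −1668 kJ gives 6D = 4668, so D = 778 kJ/mol.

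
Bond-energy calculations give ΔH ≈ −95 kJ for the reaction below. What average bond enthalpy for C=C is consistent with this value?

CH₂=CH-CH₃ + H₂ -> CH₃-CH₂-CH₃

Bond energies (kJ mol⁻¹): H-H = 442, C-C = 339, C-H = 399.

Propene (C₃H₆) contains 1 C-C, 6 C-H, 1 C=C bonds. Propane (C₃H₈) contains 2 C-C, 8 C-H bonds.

Let D be the C=C bond energy.
Σ(broken) = 1×339 + 6×399 + 1×D + 1×442 = 3175 + D
Σ(formed) = 2×339 + 8×399 = 3870
ΔH = Σ(broken) − Σ(formed) = (3175 + D) − (3870) = −695 + D
Setting this equal to −95 kJ gives D = 600 kJ/mol.

D(C=C) ≈ 600 kJ/mol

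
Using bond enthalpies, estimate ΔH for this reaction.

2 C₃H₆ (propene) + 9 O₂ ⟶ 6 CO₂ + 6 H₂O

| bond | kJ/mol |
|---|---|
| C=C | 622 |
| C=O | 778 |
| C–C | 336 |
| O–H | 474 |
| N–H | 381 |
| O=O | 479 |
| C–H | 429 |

ΔH ≈ −3649 kJ

Bonds broken (reactants):
  C–C: 2 × 336 = 672
  C–H: 12 × 429 = 5148
  C=C: 2 × 622 = 1244
  O=O: 9 × 479 = 4311
  Σ(broken) = 11375 kJ
Bonds formed (products):
  C=O: 12 × 778 = 9336
  O–H: 12 × 474 = 5688
  Σ(formed) = 15024 kJ
ΔH = Σ(broken) − Σ(formed) = 11375 − 15024 = −3649 kJ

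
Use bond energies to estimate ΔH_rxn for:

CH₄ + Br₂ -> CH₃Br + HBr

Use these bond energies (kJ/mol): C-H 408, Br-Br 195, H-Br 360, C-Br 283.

Bonds broken (reactants):
  Br-Br: 1 × 195 = 195
  C-H: 4 × 408 = 1632
  Σ(broken) = 1827 kJ
Bonds formed (products):
  C-Br: 1 × 283 = 283
  C-H: 3 × 408 = 1224
  H-Br: 1 × 360 = 360
  Σ(formed) = 1867 kJ
ΔH = Σ(broken) − Σ(formed) = 1827 − 1867 = −40 kJ

ΔH ≈ −40 kJ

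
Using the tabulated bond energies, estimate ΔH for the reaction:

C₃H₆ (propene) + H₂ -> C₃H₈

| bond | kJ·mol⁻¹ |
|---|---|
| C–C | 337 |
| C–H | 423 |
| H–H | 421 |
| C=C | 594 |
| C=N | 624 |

Bonds broken (reactants):
  C–C: 1 × 337 = 337
  C–H: 6 × 423 = 2538
  C=C: 1 × 594 = 594
  H–H: 1 × 421 = 421
  Σ(broken) = 3890 kJ
Bonds formed (products):
  C–C: 2 × 337 = 674
  C–H: 8 × 423 = 3384
  Σ(formed) = 4058 kJ
ΔH = Σ(broken) − Σ(formed) = 3890 − 4058 = −168 kJ

ΔH ≈ −168 kJ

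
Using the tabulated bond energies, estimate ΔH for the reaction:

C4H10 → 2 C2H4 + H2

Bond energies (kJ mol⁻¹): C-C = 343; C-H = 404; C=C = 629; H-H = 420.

Bonds broken (reactants):
  C-C: 3 × 343 = 1029
  C-H: 10 × 404 = 4040
  Σ(broken) = 5069 kJ
Bonds formed (products):
  C-H: 8 × 404 = 3232
  C=C: 2 × 629 = 1258
  H-H: 1 × 420 = 420
  Σ(formed) = 4910 kJ
ΔH = Σ(broken) − Σ(formed) = 5069 − 4910 = +159 kJ

ΔH ≈ +159 kJ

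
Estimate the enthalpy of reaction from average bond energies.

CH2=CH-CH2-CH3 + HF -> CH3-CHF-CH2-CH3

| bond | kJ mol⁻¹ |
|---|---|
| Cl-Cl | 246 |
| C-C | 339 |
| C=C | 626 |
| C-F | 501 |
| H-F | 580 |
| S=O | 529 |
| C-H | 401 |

Bonds broken (reactants):
  C-C: 2 × 339 = 678
  C-H: 8 × 401 = 3208
  C=C: 1 × 626 = 626
  H-F: 1 × 580 = 580
  Σ(broken) = 5092 kJ
Bonds formed (products):
  C-C: 3 × 339 = 1017
  C-F: 1 × 501 = 501
  C-H: 9 × 401 = 3609
  Σ(formed) = 5127 kJ
ΔH = Σ(broken) − Σ(formed) = 5092 − 5127 = −35 kJ

ΔH ≈ −35 kJ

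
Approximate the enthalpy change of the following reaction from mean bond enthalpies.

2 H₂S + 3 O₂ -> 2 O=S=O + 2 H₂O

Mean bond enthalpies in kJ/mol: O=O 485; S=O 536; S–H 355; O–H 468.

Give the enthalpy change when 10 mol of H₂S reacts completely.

Bonds broken (reactants):
  O=O: 3 × 485 = 1455
  S–H: 4 × 355 = 1420
  Σ(broken) = 2875 kJ
Bonds formed (products):
  O–H: 4 × 468 = 1872
  S=O: 4 × 536 = 2144
  Σ(formed) = 4016 kJ
ΔH = Σ(broken) − Σ(formed) = 2875 − 4016 = −1141 kJ
For 5× the reaction as written: 5 × (−1141) = −5705 kJ

ΔH = −5705 kJ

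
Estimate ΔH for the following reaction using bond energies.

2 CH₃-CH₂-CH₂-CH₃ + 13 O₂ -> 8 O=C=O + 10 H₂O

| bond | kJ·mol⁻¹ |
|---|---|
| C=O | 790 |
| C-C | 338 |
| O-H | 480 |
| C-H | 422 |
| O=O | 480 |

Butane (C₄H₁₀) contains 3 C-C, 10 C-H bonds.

ΔH ≈ −5532 kJ

Bonds broken (reactants):
  C-C: 6 × 338 = 2028
  C-H: 20 × 422 = 8440
  O=O: 13 × 480 = 6240
  Σ(broken) = 16708 kJ
Bonds formed (products):
  C=O: 16 × 790 = 12640
  O-H: 20 × 480 = 9600
  Σ(formed) = 22240 kJ
ΔH = Σ(broken) − Σ(formed) = 16708 − 22240 = −5532 kJ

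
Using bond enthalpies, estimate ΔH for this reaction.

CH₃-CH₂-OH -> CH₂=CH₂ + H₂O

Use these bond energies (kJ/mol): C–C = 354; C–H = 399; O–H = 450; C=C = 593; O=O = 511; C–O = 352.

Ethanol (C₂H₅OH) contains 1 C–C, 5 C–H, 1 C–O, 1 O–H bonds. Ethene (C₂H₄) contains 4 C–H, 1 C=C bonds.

ΔH ≈ +62 kJ

Bonds broken (reactants):
  C–C: 1 × 354 = 354
  C–H: 5 × 399 = 1995
  C–O: 1 × 352 = 352
  O–H: 1 × 450 = 450
  Σ(broken) = 3151 kJ
Bonds formed (products):
  C–H: 4 × 399 = 1596
  C=C: 1 × 593 = 593
  O–H: 2 × 450 = 900
  Σ(formed) = 3089 kJ
ΔH = Σ(broken) − Σ(formed) = 3151 − 3089 = +62 kJ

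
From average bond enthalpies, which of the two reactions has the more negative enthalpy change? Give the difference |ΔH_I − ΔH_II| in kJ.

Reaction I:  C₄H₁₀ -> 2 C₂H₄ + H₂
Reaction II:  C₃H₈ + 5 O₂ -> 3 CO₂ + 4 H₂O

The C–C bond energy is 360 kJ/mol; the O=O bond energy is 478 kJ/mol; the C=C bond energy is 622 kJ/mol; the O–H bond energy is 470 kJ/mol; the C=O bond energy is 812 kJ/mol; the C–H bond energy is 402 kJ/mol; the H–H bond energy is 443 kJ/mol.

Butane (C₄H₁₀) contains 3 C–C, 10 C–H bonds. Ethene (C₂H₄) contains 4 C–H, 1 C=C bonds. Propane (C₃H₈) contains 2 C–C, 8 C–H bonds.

Reaction II, by 2503 kJ

Reaction I:
  Bonds broken (reactants):
    C–C: 3 × 360 = 1080
    C–H: 10 × 402 = 4020
    Σ(broken) = 5100 kJ
  Bonds formed (products):
    C–H: 8 × 402 = 3216
    C=C: 2 × 622 = 1244
    H–H: 1 × 443 = 443
    Σ(formed) = 4903 kJ
  ΔH_I = 5100 − 4903 = +197 kJ
Reaction II:
  Bonds broken (reactants):
    C–C: 2 × 360 = 720
    C–H: 8 × 402 = 3216
    O=O: 5 × 478 = 2390
    Σ(broken) = 6326 kJ
  Bonds formed (products):
    C=O: 6 × 812 = 4872
    O–H: 8 × 470 = 3760
    Σ(formed) = 8632 kJ
  ΔH_II = 6326 − 8632 = −2306 kJ
ΔH_I − ΔH_II = +2503 kJ, so reaction II has the more negative ΔH; |ΔH_I − ΔH_II| = 2503 kJ.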